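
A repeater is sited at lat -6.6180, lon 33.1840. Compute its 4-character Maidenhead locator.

Offset from 180°W / 90°S: lon 213.18°, lat 83.38°.
Field: lon ⌊213.18/20⌋ = 10 → K; lat ⌊83.38/10⌋ = 8 → I.
Square: lon ⌊13.18/2⌋ = 6; lat ⌊3.38/1⌋ = 3.

KI63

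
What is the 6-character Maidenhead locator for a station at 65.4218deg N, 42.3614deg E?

LP15ek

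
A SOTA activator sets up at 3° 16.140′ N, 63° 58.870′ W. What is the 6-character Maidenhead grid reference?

Add 180° to longitude and 90° to latitude: 116.0188, 93.2690.
Field: lon ⌊116.0188/20⌋ = 5 → F; lat ⌊93.2690/10⌋ = 9 → J.
Square: lon ⌊16.0188/2⌋ = 8; lat ⌊3.2690/1⌋ = 3.
Subsquare: lon ⌊0.0188/0.0833333⌋ = 0 → a; lat ⌊0.2690/0.0416667⌋ = 6 → g.

FJ83ag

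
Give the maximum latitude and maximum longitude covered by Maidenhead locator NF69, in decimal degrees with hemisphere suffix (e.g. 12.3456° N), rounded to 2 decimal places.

Field N=13, F=5: +13·20° lon, +5·10° lat → SW at lon 80°, lat -40°.
Square 6, 9: +6·2° lon, +9·1° lat → SW at lon 92°, lat -31°.
Cell spans 2° lon × 1° lat. NE corner is SW corner plus one full cell.
latitude 30.00° S, longitude 94.00° E.

30.00° S, 94.00° E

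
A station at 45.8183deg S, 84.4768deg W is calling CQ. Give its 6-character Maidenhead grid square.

EE74se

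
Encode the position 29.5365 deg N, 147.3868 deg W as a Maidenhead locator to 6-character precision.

Offset from 180°W / 90°S: lon 32.6132°, lat 119.5365°.
Field: lon ⌊32.6132/20⌋ = 1 → B; lat ⌊119.5365/10⌋ = 11 → L.
Square: lon ⌊12.6132/2⌋ = 6; lat ⌊9.5365/1⌋ = 9.
Subsquare: lon ⌊0.6132/0.0833333⌋ = 7 → h; lat ⌊0.5365/0.0416667⌋ = 12 → m.

BL69hm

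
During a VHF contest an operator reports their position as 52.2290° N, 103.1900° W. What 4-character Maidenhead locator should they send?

DO82

Offset from 180°W / 90°S: lon 76.81°, lat 142.23°.
Field (20°×10°, letters A–R): lon ⌊76.81/20⌋ = 3 → D; lat ⌊142.23/10⌋ = 14 → O.
Square (2°×1°, digits 0–9): lon ⌊16.81/2⌋ = 8; lat ⌊2.23/1⌋ = 2.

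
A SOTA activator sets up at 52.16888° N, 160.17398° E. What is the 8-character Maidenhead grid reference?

RO02ce00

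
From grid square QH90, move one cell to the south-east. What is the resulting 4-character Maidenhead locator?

RG09

Longitude square 9; +1 → 10, wraps to 0, carry into field.
Longitude field Q = 16; +1 → 17 = R.
Latitude square 0; −1 → -1, wraps to 9, carry into field.
Latitude field H = 7; −1 → 6 = G.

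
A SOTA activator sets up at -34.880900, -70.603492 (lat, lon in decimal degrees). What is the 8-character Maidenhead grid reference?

FF45qc78

Shift to the Maidenhead origin (180°W, 90°S): lon 109.39651, lat 55.11910.
Field: 109.39651/20 → 5 → F, 55.11910/10 → 5 → F; chars FF.
Square: 9.39651/2 → 4, 5.11910/1 → 5; chars 45.
Subsquare: 1.39651/0.0833333 → 16 → q, 0.11910/0.0416667 → 2 → c; chars qc.
Extended square: 0.06317/0.00833333 → 7, 0.03577/0.00416667 → 8; chars 78.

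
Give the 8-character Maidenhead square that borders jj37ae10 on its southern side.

JJ37ad19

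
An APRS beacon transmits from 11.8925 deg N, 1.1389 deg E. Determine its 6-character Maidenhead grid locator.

JK01nv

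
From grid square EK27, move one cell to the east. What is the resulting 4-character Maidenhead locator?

Longitude square 2; +1 → 3.
The latitude characters are unchanged.

EK37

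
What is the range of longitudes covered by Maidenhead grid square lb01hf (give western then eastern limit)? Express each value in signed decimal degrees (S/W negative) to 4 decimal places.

40.5833, 40.6667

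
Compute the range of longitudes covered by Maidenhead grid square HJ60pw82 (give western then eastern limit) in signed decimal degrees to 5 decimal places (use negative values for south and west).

Field H=7, J=9: +7·20° lon, +9·10° lat → SW at lon -40°, lat 0°.
Square 6, 0: +6·2° lon, +0·1° lat → SW at lon -28°, lat 0°.
Subsquare p=15, w=22: +15·0.0833333° lon, +22·0.0416667° lat → SW at lon -26.75°, lat 0.916667°.
Extended square 8, 2: +8·0.00833333° lon, +2·0.00416667° lat → SW at lon -26.6833°, lat 0.925°.
Cell spans 0.00833333° lon × 0.00416667° lat.
west -26.68333, east -26.67500.

-26.68333, -26.67500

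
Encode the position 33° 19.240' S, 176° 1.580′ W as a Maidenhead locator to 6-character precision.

Add 180° to longitude and 90° to latitude: 3.9737, 56.6793.
Field (20°×10°, letters A–R): lon ⌊3.9737/20⌋ = 0 → A; lat ⌊56.6793/10⌋ = 5 → F.
Square (2°×1°, digits 0–9): lon ⌊3.9737/2⌋ = 1; lat ⌊6.6793/1⌋ = 6.
Subsquare (5′×2.5′, letters a–x): lon ⌊1.9737/0.0833333⌋ = 23 → x; lat ⌊0.6793/0.0416667⌋ = 16 → q.

AF16xq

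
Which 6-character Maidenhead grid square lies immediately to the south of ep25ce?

EP25cd

Latitude subsquare e = 4; −1 → 3 = d.
The longitude characters are unchanged.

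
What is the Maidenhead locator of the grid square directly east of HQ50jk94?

Longitude extended square 9; +1 → 10, wraps to 0, carry into subsquare.
Longitude subsquare j = 9; +1 → 10 = k.
The latitude characters are unchanged.

HQ50kk04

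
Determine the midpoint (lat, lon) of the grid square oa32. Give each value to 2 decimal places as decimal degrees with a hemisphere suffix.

Field O=14, A=0: +14·20° lon, +0·10° lat → SW at lon 100°, lat -90°.
Square 3, 2: +3·2° lon, +2·1° lat → SW at lon 106°, lat -88°.
Cell spans 2° lon × 1° lat. Centre is SW corner plus half of each.
latitude 87.50° S, longitude 107.00° E.

87.50° S, 107.00° E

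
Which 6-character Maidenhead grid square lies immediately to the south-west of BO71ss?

BO71rr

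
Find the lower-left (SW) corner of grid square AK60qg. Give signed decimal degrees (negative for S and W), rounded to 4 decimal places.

Field A=0, K=10: +0·20° lon, +10·10° lat → SW at lon -180°, lat 10°.
Square 6, 0: +6·2° lon, +0·1° lat → SW at lon -168°, lat 10°.
Subsquare q=16, g=6: +16·0.0833333° lon, +6·0.0416667° lat → SW at lon -166.667°, lat 10.25°.
latitude 10.2500, longitude -166.6667.

10.2500, -166.6667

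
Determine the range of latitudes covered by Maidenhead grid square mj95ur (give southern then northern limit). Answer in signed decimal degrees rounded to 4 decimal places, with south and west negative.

5.7083, 5.7500

Field M=12, J=9: +12·20° lon, +9·10° lat → SW at lon 60°, lat 0°.
Square 9, 5: +9·2° lon, +5·1° lat → SW at lon 78°, lat 5°.
Subsquare u=20, r=17: +20·0.0833333° lon, +17·0.0416667° lat → SW at lon 79.6667°, lat 5.70833°.
Cell spans 0.0833333° lon × 0.0416667° lat.
south 5.7083, north 5.7500.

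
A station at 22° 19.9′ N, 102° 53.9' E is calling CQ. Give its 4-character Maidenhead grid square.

OL12

Offset from 180°W / 90°S: lon 282.90°, lat 112.33°.
Field: 282.90/20 → 14 → O, 112.33/10 → 11 → L; chars OL.
Square: 2.90/2 → 1, 2.33/1 → 2; chars 12.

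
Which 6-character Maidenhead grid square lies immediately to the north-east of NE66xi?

NE76aj

Longitude subsquare x = 23; +1 → 24, wraps to 0 = a, carry into square.
Longitude square 6; +1 → 7.
Latitude subsquare i = 8; +1 → 9 = j.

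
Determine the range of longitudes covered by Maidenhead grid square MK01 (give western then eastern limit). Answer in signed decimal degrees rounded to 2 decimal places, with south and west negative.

60.00, 62.00

Field M=12, K=10: +12·20° lon, +10·10° lat → SW at lon 60°, lat 10°.
Square 0, 1: +0·2° lon, +1·1° lat → SW at lon 60°, lat 11°.
Cell spans 2° lon × 1° lat.
west 60.00, east 62.00.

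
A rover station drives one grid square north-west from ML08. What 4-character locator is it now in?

LL99

Longitude square 0; −1 → -1, wraps to 9, carry into field.
Longitude field M = 12; −1 → 11 = L.
Latitude square 8; +1 → 9.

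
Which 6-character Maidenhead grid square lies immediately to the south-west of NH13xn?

NH13wm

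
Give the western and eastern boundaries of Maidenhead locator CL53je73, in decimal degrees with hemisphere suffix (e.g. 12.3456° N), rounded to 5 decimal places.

Field C=2, L=11: +2·20° lon, +11·10° lat → SW at lon -140°, lat 20°.
Square 5, 3: +5·2° lon, +3·1° lat → SW at lon -130°, lat 23°.
Subsquare j=9, e=4: +9·0.0833333° lon, +4·0.0416667° lat → SW at lon -129.25°, lat 23.1667°.
Extended square 7, 3: +7·0.00833333° lon, +3·0.00416667° lat → SW at lon -129.192°, lat 23.1792°.
Cell spans 0.00833333° lon × 0.00416667° lat.
west 129.19167° W, east 129.18333° W.

129.19167° W, 129.18333° W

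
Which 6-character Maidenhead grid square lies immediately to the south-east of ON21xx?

ON31aw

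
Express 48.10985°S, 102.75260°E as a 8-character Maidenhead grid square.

OE11jv03

Offset from 180°W / 90°S: lon 282.75260°, lat 41.89015°.
Field: 282.75260/20 → 14 → O, 41.89015/10 → 4 → E; chars OE.
Square: 2.75260/2 → 1, 1.89015/1 → 1; chars 11.
Subsquare: 0.75260/0.0833333 → 9 → j, 0.89015/0.0416667 → 21 → v; chars jv.
Extended square: 0.00260/0.00833333 → 0, 0.01515/0.00416667 → 3; chars 03.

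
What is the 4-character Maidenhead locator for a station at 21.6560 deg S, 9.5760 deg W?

Offset from 180°W / 90°S: lon 170.42°, lat 68.34°.
Field: lon ⌊170.42/20⌋ = 8 → I; lat ⌊68.34/10⌋ = 6 → G.
Square: lon ⌊10.42/2⌋ = 5; lat ⌊8.34/1⌋ = 8.

IG58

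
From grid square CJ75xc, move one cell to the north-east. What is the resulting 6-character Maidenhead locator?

CJ85ad

Longitude subsquare x = 23; +1 → 24, wraps to 0 = a, carry into square.
Longitude square 7; +1 → 8.
Latitude subsquare c = 2; +1 → 3 = d.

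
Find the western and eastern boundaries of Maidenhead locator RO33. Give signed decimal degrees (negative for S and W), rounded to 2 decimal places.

166.00, 168.00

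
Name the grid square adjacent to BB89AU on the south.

BB89at

Latitude subsquare u = 20; −1 → 19 = t.
The longitude characters are unchanged.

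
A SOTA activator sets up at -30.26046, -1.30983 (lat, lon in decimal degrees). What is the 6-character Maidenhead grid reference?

IF99ir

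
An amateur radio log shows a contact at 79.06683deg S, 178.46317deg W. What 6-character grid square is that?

AB00sw

Offset from 180°W / 90°S: lon 1.5368°, lat 10.9332°.
Field (20°×10°, letters A–R): lon ⌊1.5368/20⌋ = 0 → A; lat ⌊10.9332/10⌋ = 1 → B.
Square (2°×1°, digits 0–9): lon ⌊1.5368/2⌋ = 0; lat ⌊0.9332/1⌋ = 0.
Subsquare (5′×2.5′, letters a–x): lon ⌊1.5368/0.0833333⌋ = 18 → s; lat ⌊0.9332/0.0416667⌋ = 22 → w.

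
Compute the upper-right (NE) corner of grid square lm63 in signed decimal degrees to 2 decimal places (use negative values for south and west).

34.00, 54.00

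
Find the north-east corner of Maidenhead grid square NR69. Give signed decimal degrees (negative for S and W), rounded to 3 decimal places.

90.000, 94.000

Field N=13, R=17: +13·20° lon, +17·10° lat → SW at lon 80°, lat 80°.
Square 6, 9: +6·2° lon, +9·1° lat → SW at lon 92°, lat 89°.
Cell spans 2° lon × 1° lat. NE corner is SW corner plus one full cell.
latitude 90.000, longitude 94.000.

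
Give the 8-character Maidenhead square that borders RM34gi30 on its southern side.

RM34gh39

Latitude extended square 0; −1 → -1, wraps to 9, carry into subsquare.
Latitude subsquare i = 8; −1 → 7 = h.
The longitude characters are unchanged.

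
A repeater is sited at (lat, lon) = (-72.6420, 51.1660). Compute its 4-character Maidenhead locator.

Add 180° to longitude and 90° to latitude: 231.17, 17.36.
Field (20°×10°, letters A–R): lon ⌊231.17/20⌋ = 11 → L; lat ⌊17.36/10⌋ = 1 → B.
Square (2°×1°, digits 0–9): lon ⌊11.17/2⌋ = 5; lat ⌊7.36/1⌋ = 7.

LB57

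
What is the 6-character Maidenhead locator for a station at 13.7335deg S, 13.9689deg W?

Add 180° to longitude and 90° to latitude: 166.0311, 76.2665.
Field: lon ⌊166.0311/20⌋ = 8 → I; lat ⌊76.2665/10⌋ = 7 → H.
Square: lon ⌊6.0311/2⌋ = 3; lat ⌊6.2665/1⌋ = 6.
Subsquare: lon ⌊0.0311/0.0833333⌋ = 0 → a; lat ⌊0.2665/0.0416667⌋ = 6 → g.

IH36ag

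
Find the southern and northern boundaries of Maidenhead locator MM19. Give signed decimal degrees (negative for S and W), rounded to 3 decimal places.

Field M=12, M=12: +12·20° lon, +12·10° lat → SW at lon 60°, lat 30°.
Square 1, 9: +1·2° lon, +9·1° lat → SW at lon 62°, lat 39°.
Cell spans 2° lon × 1° lat.
south 39.000, north 40.000.

39.000, 40.000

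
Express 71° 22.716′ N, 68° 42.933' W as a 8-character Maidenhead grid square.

Shift to the Maidenhead origin (180°W, 90°S): lon 111.28445, lat 161.37860.
Field: lon ⌊111.28445/20⌋ = 5 → F; lat ⌊161.37860/10⌋ = 16 → Q.
Square: lon ⌊11.28445/2⌋ = 5; lat ⌊1.37860/1⌋ = 1.
Subsquare: lon ⌊1.28445/0.0833333⌋ = 15 → p; lat ⌊0.37860/0.0416667⌋ = 9 → j.
Extended square: lon ⌊0.03445/0.00833333⌋ = 4; lat ⌊0.00360/0.00416667⌋ = 0.

FQ51pj40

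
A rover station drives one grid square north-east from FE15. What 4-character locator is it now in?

FE26

Longitude square 1; +1 → 2.
Latitude square 5; +1 → 6.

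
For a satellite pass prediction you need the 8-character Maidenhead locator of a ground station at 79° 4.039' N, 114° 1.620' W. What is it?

DQ29xb66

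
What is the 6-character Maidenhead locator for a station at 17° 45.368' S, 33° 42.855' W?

HH32df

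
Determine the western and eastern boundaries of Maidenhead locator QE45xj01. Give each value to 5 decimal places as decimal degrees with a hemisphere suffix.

149.91667° E, 149.92500° E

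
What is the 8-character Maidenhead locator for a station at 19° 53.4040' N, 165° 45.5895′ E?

Add 180° to longitude and 90° to latitude: 345.75982, 109.89007.
Field: lon ⌊345.75982/20⌋ = 17 → R; lat ⌊109.89007/10⌋ = 10 → K.
Square: lon ⌊5.75982/2⌋ = 2; lat ⌊9.89007/1⌋ = 9.
Subsquare: lon ⌊1.75982/0.0833333⌋ = 21 → v; lat ⌊0.89007/0.0416667⌋ = 21 → v.
Extended square: lon ⌊0.00982/0.00833333⌋ = 1; lat ⌊0.01507/0.00416667⌋ = 3.

RK29vv13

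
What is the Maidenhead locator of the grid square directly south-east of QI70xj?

Longitude subsquare x = 23; +1 → 24, wraps to 0 = a, carry into square.
Longitude square 7; +1 → 8.
Latitude subsquare j = 9; −1 → 8 = i.

QI80ai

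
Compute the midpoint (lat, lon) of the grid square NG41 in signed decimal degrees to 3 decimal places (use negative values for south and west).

-28.500, 89.000

Field N=13, G=6: +13·20° lon, +6·10° lat → SW at lon 80°, lat -30°.
Square 4, 1: +4·2° lon, +1·1° lat → SW at lon 88°, lat -29°.
Cell spans 2° lon × 1° lat. Centre is SW corner plus half of each.
latitude -28.500, longitude 89.000.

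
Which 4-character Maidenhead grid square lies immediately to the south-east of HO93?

Longitude square 9; +1 → 10, wraps to 0, carry into field.
Longitude field H = 7; +1 → 8 = I.
Latitude square 3; −1 → 2.

IO02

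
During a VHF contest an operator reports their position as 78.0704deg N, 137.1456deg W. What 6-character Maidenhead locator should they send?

CQ18kb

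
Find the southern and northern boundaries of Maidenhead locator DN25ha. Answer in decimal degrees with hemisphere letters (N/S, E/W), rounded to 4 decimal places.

45.0000° N, 45.0417° N

Field D=3, N=13: +3·20° lon, +13·10° lat → SW at lon -120°, lat 40°.
Square 2, 5: +2·2° lon, +5·1° lat → SW at lon -116°, lat 45°.
Subsquare h=7, a=0: +7·0.0833333° lon, +0·0.0416667° lat → SW at lon -115.417°, lat 45°.
Cell spans 0.0833333° lon × 0.0416667° lat.
south 45.0000° N, north 45.0417° N.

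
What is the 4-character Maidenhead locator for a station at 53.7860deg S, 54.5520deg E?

LD76

Offset from 180°W / 90°S: lon 234.55°, lat 36.21°.
Field (20°×10°, letters A–R): 234.55/20 → 11 → L, 36.21/10 → 3 → D; chars LD.
Square (2°×1°, digits 0–9): 14.55/2 → 7, 6.21/1 → 6; chars 76.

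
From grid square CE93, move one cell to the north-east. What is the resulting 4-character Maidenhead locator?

Longitude square 9; +1 → 10, wraps to 0, carry into field.
Longitude field C = 2; +1 → 3 = D.
Latitude square 3; +1 → 4.

DE04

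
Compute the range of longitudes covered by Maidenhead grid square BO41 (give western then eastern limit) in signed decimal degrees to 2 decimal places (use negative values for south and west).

Field B=1, O=14: +1·20° lon, +14·10° lat → SW at lon -160°, lat 50°.
Square 4, 1: +4·2° lon, +1·1° lat → SW at lon -152°, lat 51°.
Cell spans 2° lon × 1° lat.
west -152.00, east -150.00.

-152.00, -150.00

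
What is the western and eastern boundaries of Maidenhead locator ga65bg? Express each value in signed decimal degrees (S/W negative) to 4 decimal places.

-47.9167, -47.8333

Field G=6, A=0: +6·20° lon, +0·10° lat → SW at lon -60°, lat -90°.
Square 6, 5: +6·2° lon, +5·1° lat → SW at lon -48°, lat -85°.
Subsquare b=1, g=6: +1·0.0833333° lon, +6·0.0416667° lat → SW at lon -47.9167°, lat -84.75°.
Cell spans 0.0833333° lon × 0.0416667° lat.
west -47.9167, east -47.8333.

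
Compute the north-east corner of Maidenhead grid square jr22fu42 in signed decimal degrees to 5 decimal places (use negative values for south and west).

82.84583, 4.45833

Field J=9, R=17: +9·20° lon, +17·10° lat → SW at lon 0°, lat 80°.
Square 2, 2: +2·2° lon, +2·1° lat → SW at lon 4°, lat 82°.
Subsquare f=5, u=20: +5·0.0833333° lon, +20·0.0416667° lat → SW at lon 4.41667°, lat 82.8333°.
Extended square 4, 2: +4·0.00833333° lon, +2·0.00416667° lat → SW at lon 4.45°, lat 82.8417°.
Cell spans 0.00833333° lon × 0.00416667° lat. NE corner is SW corner plus one full cell.
latitude 82.84583, longitude 4.45833.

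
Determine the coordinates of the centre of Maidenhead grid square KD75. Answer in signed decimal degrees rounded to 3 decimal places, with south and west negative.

-54.500, 35.000

Field K=10, D=3: +10·20° lon, +3·10° lat → SW at lon 20°, lat -60°.
Square 7, 5: +7·2° lon, +5·1° lat → SW at lon 34°, lat -55°.
Cell spans 2° lon × 1° lat. Centre is SW corner plus half of each.
latitude -54.500, longitude 35.000.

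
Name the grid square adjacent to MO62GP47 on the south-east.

MO62gp56

Longitude extended square 4; +1 → 5.
Latitude extended square 7; −1 → 6.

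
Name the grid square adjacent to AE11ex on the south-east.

AE11fw

Longitude subsquare e = 4; +1 → 5 = f.
Latitude subsquare x = 23; −1 → 22 = w.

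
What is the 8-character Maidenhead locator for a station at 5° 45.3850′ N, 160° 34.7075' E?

RJ05gs91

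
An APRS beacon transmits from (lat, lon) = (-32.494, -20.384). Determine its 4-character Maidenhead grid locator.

HF97

Add 180° to longitude and 90° to latitude: 159.62, 57.51.
Field: 159.62/20 → 7 → H, 57.51/10 → 5 → F; chars HF.
Square: 19.62/2 → 9, 7.51/1 → 7; chars 97.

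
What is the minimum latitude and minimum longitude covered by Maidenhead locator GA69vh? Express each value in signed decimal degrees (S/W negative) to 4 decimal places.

-80.7083, -46.2500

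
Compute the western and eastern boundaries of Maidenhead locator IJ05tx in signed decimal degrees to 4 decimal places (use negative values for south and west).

-18.4167, -18.3333

Field I=8, J=9: +8·20° lon, +9·10° lat → SW at lon -20°, lat 0°.
Square 0, 5: +0·2° lon, +5·1° lat → SW at lon -20°, lat 5°.
Subsquare t=19, x=23: +19·0.0833333° lon, +23·0.0416667° lat → SW at lon -18.4167°, lat 5.95833°.
Cell spans 0.0833333° lon × 0.0416667° lat.
west -18.4167, east -18.3333.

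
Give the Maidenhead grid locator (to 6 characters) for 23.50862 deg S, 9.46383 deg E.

Add 180° to longitude and 90° to latitude: 189.4638, 66.4914.
Field: 189.4638/20 → 9 → J, 66.4914/10 → 6 → G; chars JG.
Square: 9.4638/2 → 4, 6.4914/1 → 6; chars 46.
Subsquare: 1.4638/0.0833333 → 17 → r, 0.4914/0.0416667 → 11 → l; chars rl.

JG46rl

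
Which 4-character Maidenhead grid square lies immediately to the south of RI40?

Latitude square 0; −1 → -1, wraps to 9, carry into field.
Latitude field I = 8; −1 → 7 = H.
The longitude characters are unchanged.

RH49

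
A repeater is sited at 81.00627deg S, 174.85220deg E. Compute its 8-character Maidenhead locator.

RA78kx28

Offset from 180°W / 90°S: lon 354.85220°, lat 8.99373°.
Field (20°×10°, letters A–R): 354.85220/20 → 17 → R, 8.99373/10 → 0 → A; chars RA.
Square (2°×1°, digits 0–9): 14.85220/2 → 7, 8.99373/1 → 8; chars 78.
Subsquare (5′×2.5′, letters a–x): 0.85220/0.0833333 → 10 → k, 0.99373/0.0416667 → 23 → x; chars kx.
Extended square (30″×15″, digits 0–9): 0.01887/0.00833333 → 2, 0.03540/0.00416667 → 8; chars 28.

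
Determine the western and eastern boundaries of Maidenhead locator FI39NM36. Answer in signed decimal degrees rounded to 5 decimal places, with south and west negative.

-72.89167, -72.88333

Field F=5, I=8: +5·20° lon, +8·10° lat → SW at lon -80°, lat -10°.
Square 3, 9: +3·2° lon, +9·1° lat → SW at lon -74°, lat -1°.
Subsquare n=13, m=12: +13·0.0833333° lon, +12·0.0416667° lat → SW at lon -72.9167°, lat -0.5°.
Extended square 3, 6: +3·0.00833333° lon, +6·0.00416667° lat → SW at lon -72.8917°, lat -0.475°.
Cell spans 0.00833333° lon × 0.00416667° lat.
west -72.89167, east -72.88333.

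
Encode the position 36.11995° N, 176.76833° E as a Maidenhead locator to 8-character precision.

Offset from 180°W / 90°S: lon 356.76833°, lat 126.11995°.
Field: lon ⌊356.76833/20⌋ = 17 → R; lat ⌊126.11995/10⌋ = 12 → M.
Square: lon ⌊16.76833/2⌋ = 8; lat ⌊6.11995/1⌋ = 6.
Subsquare: lon ⌊0.76833/0.0833333⌋ = 9 → j; lat ⌊0.11995/0.0416667⌋ = 2 → c.
Extended square: lon ⌊0.01833/0.00833333⌋ = 2; lat ⌊0.03662/0.00416667⌋ = 8.

RM86jc28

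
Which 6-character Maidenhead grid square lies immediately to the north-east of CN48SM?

CN48tn

Longitude subsquare s = 18; +1 → 19 = t.
Latitude subsquare m = 12; +1 → 13 = n.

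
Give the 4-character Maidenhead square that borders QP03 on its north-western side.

PP94

Longitude square 0; −1 → -1, wraps to 9, carry into field.
Longitude field Q = 16; −1 → 15 = P.
Latitude square 3; +1 → 4.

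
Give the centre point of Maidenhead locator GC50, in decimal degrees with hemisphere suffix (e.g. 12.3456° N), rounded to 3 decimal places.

69.500° S, 49.000° W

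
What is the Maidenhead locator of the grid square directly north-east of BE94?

CE05

Longitude square 9; +1 → 10, wraps to 0, carry into field.
Longitude field B = 1; +1 → 2 = C.
Latitude square 4; +1 → 5.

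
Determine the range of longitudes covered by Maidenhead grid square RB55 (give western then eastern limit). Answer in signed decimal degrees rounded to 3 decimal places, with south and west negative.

170.000, 172.000

Field R=17, B=1: +17·20° lon, +1·10° lat → SW at lon 160°, lat -80°.
Square 5, 5: +5·2° lon, +5·1° lat → SW at lon 170°, lat -75°.
Cell spans 2° lon × 1° lat.
west 170.000, east 172.000.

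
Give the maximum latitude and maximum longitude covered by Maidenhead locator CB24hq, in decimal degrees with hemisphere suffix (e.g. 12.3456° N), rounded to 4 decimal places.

Field C=2, B=1: +2·20° lon, +1·10° lat → SW at lon -140°, lat -80°.
Square 2, 4: +2·2° lon, +4·1° lat → SW at lon -136°, lat -76°.
Subsquare h=7, q=16: +7·0.0833333° lon, +16·0.0416667° lat → SW at lon -135.417°, lat -75.3333°.
Cell spans 0.0833333° lon × 0.0416667° lat. NE corner is SW corner plus one full cell.
latitude 75.2917° S, longitude 135.3333° W.

75.2917° S, 135.3333° W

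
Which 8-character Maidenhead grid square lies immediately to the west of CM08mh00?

CM08lh90

Longitude extended square 0; −1 → -1, wraps to 9, carry into subsquare.
Longitude subsquare m = 12; −1 → 11 = l.
The latitude characters are unchanged.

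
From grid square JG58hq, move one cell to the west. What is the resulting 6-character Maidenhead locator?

JG58gq

Longitude subsquare h = 7; −1 → 6 = g.
The latitude characters are unchanged.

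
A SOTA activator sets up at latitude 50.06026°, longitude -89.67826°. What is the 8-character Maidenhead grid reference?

EO50db84

Add 180° to longitude and 90° to latitude: 90.32174, 140.06026.
Field: lon ⌊90.32174/20⌋ = 4 → E; lat ⌊140.06026/10⌋ = 14 → O.
Square: lon ⌊10.32174/2⌋ = 5; lat ⌊0.06026/1⌋ = 0.
Subsquare: lon ⌊0.32174/0.0833333⌋ = 3 → d; lat ⌊0.06026/0.0416667⌋ = 1 → b.
Extended square: lon ⌊0.07174/0.00833333⌋ = 8; lat ⌊0.01859/0.00416667⌋ = 4.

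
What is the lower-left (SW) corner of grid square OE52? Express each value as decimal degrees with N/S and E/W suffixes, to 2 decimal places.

48.00° S, 110.00° E

Field O=14, E=4: +14·20° lon, +4·10° lat → SW at lon 100°, lat -50°.
Square 5, 2: +5·2° lon, +2·1° lat → SW at lon 110°, lat -48°.
latitude 48.00° S, longitude 110.00° E.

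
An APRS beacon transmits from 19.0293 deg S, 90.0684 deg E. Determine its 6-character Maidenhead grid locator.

NH50ax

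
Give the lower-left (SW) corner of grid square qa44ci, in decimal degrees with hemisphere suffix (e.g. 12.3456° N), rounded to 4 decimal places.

85.6667° S, 148.1667° E

Field Q=16, A=0: +16·20° lon, +0·10° lat → SW at lon 140°, lat -90°.
Square 4, 4: +4·2° lon, +4·1° lat → SW at lon 148°, lat -86°.
Subsquare c=2, i=8: +2·0.0833333° lon, +8·0.0416667° lat → SW at lon 148.167°, lat -85.6667°.
latitude 85.6667° S, longitude 148.1667° E.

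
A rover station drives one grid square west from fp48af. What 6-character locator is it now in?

FP38xf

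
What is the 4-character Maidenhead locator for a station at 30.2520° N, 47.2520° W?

Shift to the Maidenhead origin (180°W, 90°S): lon 132.75, lat 120.25.
Field: 132.75/20 → 6 → G, 120.25/10 → 12 → M; chars GM.
Square: 12.75/2 → 6, 0.25/1 → 0; chars 60.

GM60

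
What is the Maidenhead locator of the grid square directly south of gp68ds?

GP68dr

Latitude subsquare s = 18; −1 → 17 = r.
The longitude characters are unchanged.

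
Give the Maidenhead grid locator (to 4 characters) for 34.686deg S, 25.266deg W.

Offset from 180°W / 90°S: lon 154.73°, lat 55.31°.
Field: 154.73/20 → 7 → H, 55.31/10 → 5 → F; chars HF.
Square: 14.73/2 → 7, 5.31/1 → 5; chars 75.

HF75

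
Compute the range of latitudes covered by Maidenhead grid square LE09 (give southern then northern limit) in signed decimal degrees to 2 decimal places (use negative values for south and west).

-41.00, -40.00

Field L=11, E=4: +11·20° lon, +4·10° lat → SW at lon 40°, lat -50°.
Square 0, 9: +0·2° lon, +9·1° lat → SW at lon 40°, lat -41°.
Cell spans 2° lon × 1° lat.
south -41.00, north -40.00.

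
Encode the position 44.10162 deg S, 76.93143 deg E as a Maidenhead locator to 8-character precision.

ME85lv15

Shift to the Maidenhead origin (180°W, 90°S): lon 256.93143, lat 45.89838.
Field: lon ⌊256.93143/20⌋ = 12 → M; lat ⌊45.89838/10⌋ = 4 → E.
Square: lon ⌊16.93143/2⌋ = 8; lat ⌊5.89838/1⌋ = 5.
Subsquare: lon ⌊0.93143/0.0833333⌋ = 11 → l; lat ⌊0.89838/0.0416667⌋ = 21 → v.
Extended square: lon ⌊0.01476/0.00833333⌋ = 1; lat ⌊0.02338/0.00416667⌋ = 5.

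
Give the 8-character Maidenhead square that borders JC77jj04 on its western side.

Longitude extended square 0; −1 → -1, wraps to 9, carry into subsquare.
Longitude subsquare j = 9; −1 → 8 = i.
The latitude characters are unchanged.

JC77ij94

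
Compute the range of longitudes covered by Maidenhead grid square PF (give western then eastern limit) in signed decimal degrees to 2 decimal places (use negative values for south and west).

120.00, 140.00

Field P=15, F=5: +15·20° lon, +5·10° lat → SW at lon 120°, lat -40°.
Cell spans 20° lon × 10° lat.
west 120.00, east 140.00.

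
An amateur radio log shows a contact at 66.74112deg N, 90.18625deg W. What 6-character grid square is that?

EP46vr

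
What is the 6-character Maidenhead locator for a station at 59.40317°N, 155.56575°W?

BO29fj

Offset from 180°W / 90°S: lon 24.4342°, lat 149.4032°.
Field (20°×10°, letters A–R): 24.4342/20 → 1 → B, 149.4032/10 → 14 → O; chars BO.
Square (2°×1°, digits 0–9): 4.4342/2 → 2, 9.4032/1 → 9; chars 29.
Subsquare (5′×2.5′, letters a–x): 0.4342/0.0833333 → 5 → f, 0.4032/0.0416667 → 9 → j; chars fj.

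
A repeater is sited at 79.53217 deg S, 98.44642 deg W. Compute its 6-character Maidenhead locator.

Shift to the Maidenhead origin (180°W, 90°S): lon 81.5536, lat 10.4678.
Field: 81.5536/20 → 4 → E, 10.4678/10 → 1 → B; chars EB.
Square: 1.5536/2 → 0, 0.4678/1 → 0; chars 00.
Subsquare: 1.5536/0.0833333 → 18 → s, 0.4678/0.0416667 → 11 → l; chars sl.

EB00sl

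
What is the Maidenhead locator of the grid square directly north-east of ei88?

EI99

Longitude square 8; +1 → 9.
Latitude square 8; +1 → 9.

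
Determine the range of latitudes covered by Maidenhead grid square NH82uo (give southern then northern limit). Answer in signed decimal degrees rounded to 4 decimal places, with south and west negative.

-17.4167, -17.3750

Field N=13, H=7: +13·20° lon, +7·10° lat → SW at lon 80°, lat -20°.
Square 8, 2: +8·2° lon, +2·1° lat → SW at lon 96°, lat -18°.
Subsquare u=20, o=14: +20·0.0833333° lon, +14·0.0416667° lat → SW at lon 97.6667°, lat -17.4167°.
Cell spans 0.0833333° lon × 0.0416667° lat.
south -17.4167, north -17.3750.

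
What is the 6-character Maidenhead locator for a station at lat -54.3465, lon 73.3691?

MD65qp

Shift to the Maidenhead origin (180°W, 90°S): lon 253.3691, lat 35.6535.
Field (20°×10°, letters A–R): 253.3691/20 → 12 → M, 35.6535/10 → 3 → D; chars MD.
Square (2°×1°, digits 0–9): 13.3691/2 → 6, 5.6535/1 → 5; chars 65.
Subsquare (5′×2.5′, letters a–x): 1.3691/0.0833333 → 16 → q, 0.6535/0.0416667 → 15 → p; chars qp.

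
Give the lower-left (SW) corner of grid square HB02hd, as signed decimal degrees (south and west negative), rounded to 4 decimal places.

Field H=7, B=1: +7·20° lon, +1·10° lat → SW at lon -40°, lat -80°.
Square 0, 2: +0·2° lon, +2·1° lat → SW at lon -40°, lat -78°.
Subsquare h=7, d=3: +7·0.0833333° lon, +3·0.0416667° lat → SW at lon -39.4167°, lat -77.875°.
latitude -77.8750, longitude -39.4167.

-77.8750, -39.4167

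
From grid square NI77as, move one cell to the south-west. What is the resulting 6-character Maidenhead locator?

Longitude subsquare a = 0; −1 → -1, wraps to 23 = x, carry into square.
Longitude square 7; −1 → 6.
Latitude subsquare s = 18; −1 → 17 = r.

NI67xr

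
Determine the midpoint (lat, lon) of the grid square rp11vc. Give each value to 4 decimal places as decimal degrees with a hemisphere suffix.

61.1042° N, 163.7917° E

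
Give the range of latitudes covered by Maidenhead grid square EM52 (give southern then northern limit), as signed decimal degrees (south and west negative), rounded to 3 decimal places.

32.000, 33.000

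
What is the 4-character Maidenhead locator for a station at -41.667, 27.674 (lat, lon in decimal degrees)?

KE38

Offset from 180°W / 90°S: lon 207.67°, lat 48.33°.
Field: lon ⌊207.67/20⌋ = 10 → K; lat ⌊48.33/10⌋ = 4 → E.
Square: lon ⌊7.67/2⌋ = 3; lat ⌊8.33/1⌋ = 8.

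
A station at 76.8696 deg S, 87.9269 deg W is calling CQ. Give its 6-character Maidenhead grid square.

Add 180° to longitude and 90° to latitude: 92.0731, 13.1304.
Field: lon ⌊92.0731/20⌋ = 4 → E; lat ⌊13.1304/10⌋ = 1 → B.
Square: lon ⌊12.0731/2⌋ = 6; lat ⌊3.1304/1⌋ = 3.
Subsquare: lon ⌊0.0731/0.0833333⌋ = 0 → a; lat ⌊0.1304/0.0416667⌋ = 3 → d.

EB63ad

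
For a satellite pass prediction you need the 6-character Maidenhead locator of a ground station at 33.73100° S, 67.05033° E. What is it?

Shift to the Maidenhead origin (180°W, 90°S): lon 247.0503, lat 56.2690.
Field: 247.0503/20 → 12 → M, 56.2690/10 → 5 → F; chars MF.
Square: 7.0503/2 → 3, 6.2690/1 → 6; chars 36.
Subsquare: 1.0503/0.0833333 → 12 → m, 0.2690/0.0416667 → 6 → g; chars mg.

MF36mg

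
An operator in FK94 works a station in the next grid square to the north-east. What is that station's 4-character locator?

GK05

Longitude square 9; +1 → 10, wraps to 0, carry into field.
Longitude field F = 5; +1 → 6 = G.
Latitude square 4; +1 → 5.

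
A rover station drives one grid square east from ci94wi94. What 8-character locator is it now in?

CI94xi04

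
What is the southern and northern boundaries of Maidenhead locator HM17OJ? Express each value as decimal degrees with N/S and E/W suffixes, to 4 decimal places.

37.3750° N, 37.4167° N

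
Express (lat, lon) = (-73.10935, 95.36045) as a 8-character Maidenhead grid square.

NB76qv33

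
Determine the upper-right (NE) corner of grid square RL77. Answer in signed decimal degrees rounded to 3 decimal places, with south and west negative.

Field R=17, L=11: +17·20° lon, +11·10° lat → SW at lon 160°, lat 20°.
Square 7, 7: +7·2° lon, +7·1° lat → SW at lon 174°, lat 27°.
Cell spans 2° lon × 1° lat. NE corner is SW corner plus one full cell.
latitude 28.000, longitude 176.000.

28.000, 176.000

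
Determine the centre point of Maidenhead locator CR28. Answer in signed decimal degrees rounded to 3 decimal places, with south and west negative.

Field C=2, R=17: +2·20° lon, +17·10° lat → SW at lon -140°, lat 80°.
Square 2, 8: +2·2° lon, +8·1° lat → SW at lon -136°, lat 88°.
Cell spans 2° lon × 1° lat. Centre is SW corner plus half of each.
latitude 88.500, longitude -135.000.

88.500, -135.000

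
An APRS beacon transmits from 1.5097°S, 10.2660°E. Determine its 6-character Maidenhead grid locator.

JI58dl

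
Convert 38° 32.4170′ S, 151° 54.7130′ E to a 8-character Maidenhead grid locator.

Shift to the Maidenhead origin (180°W, 90°S): lon 331.91188, lat 51.45972.
Field: 331.91188/20 → 16 → Q, 51.45972/10 → 5 → F; chars QF.
Square: 11.91188/2 → 5, 1.45972/1 → 1; chars 51.
Subsquare: 1.91188/0.0833333 → 22 → w, 0.45972/0.0416667 → 11 → l; chars wl.
Extended square: 0.07855/0.00833333 → 9, 0.00138/0.00416667 → 0; chars 90.

QF51wl90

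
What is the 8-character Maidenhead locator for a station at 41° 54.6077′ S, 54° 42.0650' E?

Add 180° to longitude and 90° to latitude: 234.70108, 48.08987.
Field: lon ⌊234.70108/20⌋ = 11 → L; lat ⌊48.08987/10⌋ = 4 → E.
Square: lon ⌊14.70108/2⌋ = 7; lat ⌊8.08987/1⌋ = 8.
Subsquare: lon ⌊0.70108/0.0833333⌋ = 8 → i; lat ⌊0.08987/0.0416667⌋ = 2 → c.
Extended square: lon ⌊0.03442/0.00833333⌋ = 4; lat ⌊0.00654/0.00416667⌋ = 1.

LE78ic41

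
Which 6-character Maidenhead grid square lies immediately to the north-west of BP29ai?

BP19xj

Longitude subsquare a = 0; −1 → -1, wraps to 23 = x, carry into square.
Longitude square 2; −1 → 1.
Latitude subsquare i = 8; +1 → 9 = j.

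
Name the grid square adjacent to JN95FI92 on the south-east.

JN95gi01

Longitude extended square 9; +1 → 10, wraps to 0, carry into subsquare.
Longitude subsquare f = 5; +1 → 6 = g.
Latitude extended square 2; −1 → 1.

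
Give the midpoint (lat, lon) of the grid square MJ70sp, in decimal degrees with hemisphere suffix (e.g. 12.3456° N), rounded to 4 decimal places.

Field M=12, J=9: +12·20° lon, +9·10° lat → SW at lon 60°, lat 0°.
Square 7, 0: +7·2° lon, +0·1° lat → SW at lon 74°, lat 0°.
Subsquare s=18, p=15: +18·0.0833333° lon, +15·0.0416667° lat → SW at lon 75.5°, lat 0.625°.
Cell spans 0.0833333° lon × 0.0416667° lat. Centre is SW corner plus half of each.
latitude 0.6458° N, longitude 75.5417° E.

0.6458° N, 75.5417° E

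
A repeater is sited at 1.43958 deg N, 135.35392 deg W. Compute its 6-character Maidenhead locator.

CJ21hk

Add 180° to longitude and 90° to latitude: 44.6461, 91.4396.
Field: 44.6461/20 → 2 → C, 91.4396/10 → 9 → J; chars CJ.
Square: 4.6461/2 → 2, 1.4396/1 → 1; chars 21.
Subsquare: 0.6461/0.0833333 → 7 → h, 0.4396/0.0416667 → 10 → k; chars hk.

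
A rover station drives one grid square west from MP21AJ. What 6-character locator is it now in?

Longitude subsquare a = 0; −1 → -1, wraps to 23 = x, carry into square.
Longitude square 2; −1 → 1.
The latitude characters are unchanged.

MP11xj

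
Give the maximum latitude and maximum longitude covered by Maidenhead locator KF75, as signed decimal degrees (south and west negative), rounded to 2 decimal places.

-34.00, 36.00

Field K=10, F=5: +10·20° lon, +5·10° lat → SW at lon 20°, lat -40°.
Square 7, 5: +7·2° lon, +5·1° lat → SW at lon 34°, lat -35°.
Cell spans 2° lon × 1° lat. NE corner is SW corner plus one full cell.
latitude -34.00, longitude 36.00.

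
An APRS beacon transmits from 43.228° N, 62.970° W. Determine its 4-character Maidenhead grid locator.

FN83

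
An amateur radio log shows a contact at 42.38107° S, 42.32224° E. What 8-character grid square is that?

Add 180° to longitude and 90° to latitude: 222.32224, 47.61893.
Field (20°×10°, letters A–R): 222.32224/20 → 11 → L, 47.61893/10 → 4 → E; chars LE.
Square (2°×1°, digits 0–9): 2.32224/2 → 1, 7.61893/1 → 7; chars 17.
Subsquare (5′×2.5′, letters a–x): 0.32224/0.0833333 → 3 → d, 0.61893/0.0416667 → 14 → o; chars do.
Extended square (30″×15″, digits 0–9): 0.07224/0.00833333 → 8, 0.03560/0.00416667 → 8; chars 88.

LE17do88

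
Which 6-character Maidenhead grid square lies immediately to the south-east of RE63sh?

Longitude subsquare s = 18; +1 → 19 = t.
Latitude subsquare h = 7; −1 → 6 = g.

RE63tg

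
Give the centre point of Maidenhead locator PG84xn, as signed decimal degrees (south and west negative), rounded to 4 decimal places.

Field P=15, G=6: +15·20° lon, +6·10° lat → SW at lon 120°, lat -30°.
Square 8, 4: +8·2° lon, +4·1° lat → SW at lon 136°, lat -26°.
Subsquare x=23, n=13: +23·0.0833333° lon, +13·0.0416667° lat → SW at lon 137.917°, lat -25.4583°.
Cell spans 0.0833333° lon × 0.0416667° lat. Centre is SW corner plus half of each.
latitude -25.4375, longitude 137.9583.

-25.4375, 137.9583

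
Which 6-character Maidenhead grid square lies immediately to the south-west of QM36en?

QM36dm

Longitude subsquare e = 4; −1 → 3 = d.
Latitude subsquare n = 13; −1 → 12 = m.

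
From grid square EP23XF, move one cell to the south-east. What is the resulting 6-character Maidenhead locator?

EP33ae

Longitude subsquare x = 23; +1 → 24, wraps to 0 = a, carry into square.
Longitude square 2; +1 → 3.
Latitude subsquare f = 5; −1 → 4 = e.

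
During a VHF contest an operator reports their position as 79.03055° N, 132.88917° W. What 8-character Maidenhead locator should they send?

CQ39na37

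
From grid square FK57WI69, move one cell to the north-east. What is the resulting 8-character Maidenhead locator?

FK57wj70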